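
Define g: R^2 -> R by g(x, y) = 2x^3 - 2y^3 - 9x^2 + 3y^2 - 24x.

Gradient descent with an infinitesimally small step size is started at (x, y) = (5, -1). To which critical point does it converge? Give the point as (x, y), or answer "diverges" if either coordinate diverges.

(4, 0)

g is separable, so gradient descent decouples: x follows -∂g/∂x, y follows -∂g/∂y.
∂g/∂x = 6(x - 4)(x + 1); at x=5 this is 36, so x decreases.
∂g/∂y = -6y(y - 1); at y=-1 this is -12, so y increases.
x converges to its nearest critical value 4 (a local min of the x-part); y converges to 0. The iterate converges to (4, 0).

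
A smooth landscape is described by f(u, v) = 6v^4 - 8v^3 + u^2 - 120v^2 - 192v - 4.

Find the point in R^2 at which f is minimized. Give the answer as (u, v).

(0, 4)

f(u,v) separates as P(u) + Q(v) − 4, so its minimum is min P + min Q − 4.
P'(u) = 2u vanishes at u ∈ {0}; Q'(v) = 24(v - 4)(v + 1)(v + 2) vanishes at v ∈ {-2, -1, 4}.
Local minima of P (where P''>0): P(0)=0. Local minima of Q: Q(-2)=64, Q(4)=-1664.
So the global minimum of f is P(0) + Q(4) − 4 = 0 − 1664 − 4 = -1668, attained at (0, 4).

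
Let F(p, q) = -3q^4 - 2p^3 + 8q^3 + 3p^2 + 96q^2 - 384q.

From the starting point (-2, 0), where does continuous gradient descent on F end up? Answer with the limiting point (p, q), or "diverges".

F is separable, so gradient descent decouples: p follows -∂F/∂p, q follows -∂F/∂q.
∂F/∂p = -6p(p - 1); at p=-2 this is -36, so p increases.
∂F/∂q = -12(q - 4)(q - 2)(q + 4); at q=0 this is -384, so q increases.
p converges to its nearest critical value 0 (a local min of the p-part); q converges to 2. The iterate converges to (0, 2).

(0, 2)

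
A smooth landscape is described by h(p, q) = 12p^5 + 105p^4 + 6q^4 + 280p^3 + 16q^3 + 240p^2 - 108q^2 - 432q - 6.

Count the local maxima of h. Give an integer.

2

h separates as a function of p plus a function of q, so ∇h=0 decouples.
∂h/∂p = 60p(p + 1)(p + 2)(p + 4) = 0 at p ∈ {-4, -2, -1, 0}; ∂h/∂q = 24(q - 3)(q + 2)(q + 3) = 0 at q ∈ {-3, -2, 3}.
The Hessian is diagonal: diag(h_pp, h_qq). Second derivatives: h_pp(-4)=-1440, h_pp(-2)=240, h_pp(-1)=-180, h_pp(0)=480; h_qq(-3)=144, h_qq(-2)=-120, h_qq(3)=720.
Local maxima occur where both diagonal entries negative: (-4, -2), (-1, -2). Count: 2.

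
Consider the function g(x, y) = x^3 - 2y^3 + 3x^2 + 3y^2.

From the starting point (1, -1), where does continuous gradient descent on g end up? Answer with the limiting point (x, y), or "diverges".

g is separable, so gradient descent decouples: x follows -∂g/∂x, y follows -∂g/∂y.
∂g/∂x = 3x(x + 2); at x=1 this is 9, so x decreases.
∂g/∂y = -6y(y - 1); at y=-1 this is -12, so y increases.
x converges to its nearest critical value 0 (a local min of the x-part); y converges to 0. The iterate converges to (0, 0).

(0, 0)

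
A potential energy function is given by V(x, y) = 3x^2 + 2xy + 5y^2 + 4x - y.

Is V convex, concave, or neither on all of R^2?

convex

V is quadratic, so its Hessian is the constant matrix H = [[6, 2], [2, 10]].
det(H) = 56, tr(H) = 16.
det(H) > 0 and tr(H) > 0, so H is positive definite everywhere: convex.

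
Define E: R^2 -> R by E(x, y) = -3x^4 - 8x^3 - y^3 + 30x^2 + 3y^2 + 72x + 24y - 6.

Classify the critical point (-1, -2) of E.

The mixed partial ∂²E/∂x∂y is 0, so the Hessian at any point is diag(E_xx, E_yy) = diag(12(-3x^2 - 4x + 5), 6(-y + 1)).
At (-1, -2): H = diag(72, 18).
Both eigenvalues are positive, so H is positive definite: a local minimum.

local minimum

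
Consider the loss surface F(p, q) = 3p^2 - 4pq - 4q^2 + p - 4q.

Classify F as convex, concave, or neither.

F is quadratic, so its Hessian is the constant matrix H = [[6, -4], [-4, -8]].
det(H) = -64, tr(H) = -2.
det(H) < 0, so H is indefinite: neither convex nor concave.

neither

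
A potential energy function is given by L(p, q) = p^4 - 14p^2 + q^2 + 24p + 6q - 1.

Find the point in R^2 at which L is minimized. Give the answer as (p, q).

L(p,q) separates as A(p) + B(q) − 1, so its minimum is min A + min B − 1.
A'(p) = 4(p - 2)(p - 1)(p + 3) vanishes at p ∈ {-3, 1, 2}; B'(q) = 2q + 6 vanishes at q ∈ {-3}.
Local minima of A (where A''>0): A(-3)=-117, A(2)=8. Local minima of B: B(-3)=-9.
So the global minimum of L is A(-3) + B(-3) − 1 = -117 − 9 − 1 = -127, attained at (-3, -3).

(-3, -3)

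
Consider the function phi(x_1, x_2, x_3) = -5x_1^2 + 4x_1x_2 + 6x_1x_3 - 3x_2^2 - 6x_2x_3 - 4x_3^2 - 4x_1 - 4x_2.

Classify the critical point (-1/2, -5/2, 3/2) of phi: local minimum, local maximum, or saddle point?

The Hessian is constant: H = [[-10, 4, 6], [4, -6, -6], [6, -6, -8]].
Leading principal minors: Δ₁ = -10, Δ₂ = 44, Δ₃ = -64.
The minors alternate sign starting negative (−, +, −), so H is negative definite: a local maximum.

local maximum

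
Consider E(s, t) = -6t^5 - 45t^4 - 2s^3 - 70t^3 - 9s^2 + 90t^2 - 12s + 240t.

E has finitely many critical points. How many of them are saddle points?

E separates as a function of s plus a function of t, so ∇E=0 decouples.
∂E/∂s = -6(s + 1)(s + 2) = 0 at s ∈ {-2, -1}; ∂E/∂t = -30(t - 1)(t + 1)(t + 2)(t + 4) = 0 at t ∈ {-4, -2, -1, 1}.
The Hessian is diagonal: diag(E_ss, E_tt). Second derivatives: E_ss(-2)=6, E_ss(-1)=-6; E_tt(-4)=900, E_tt(-2)=-180, E_tt(-1)=180, E_tt(1)=-900.
Saddle points occur where the two diagonal entries have opposite signs: (-2, -2), (-2, 1), (-1, -4), (-1, -1). Count: 4.

4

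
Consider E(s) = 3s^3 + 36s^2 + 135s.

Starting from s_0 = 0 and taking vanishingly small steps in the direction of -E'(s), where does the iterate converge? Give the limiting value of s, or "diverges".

E'(s) = 9(s + 3)(s + 5), so E'(0) = 135.
Gradient descent moves in the -E' direction, i.e. s is decreasing.
The nearest critical point in that direction is s = -3, where E'' = 18 > 0 (a local minimum). The iterate converges there.

-3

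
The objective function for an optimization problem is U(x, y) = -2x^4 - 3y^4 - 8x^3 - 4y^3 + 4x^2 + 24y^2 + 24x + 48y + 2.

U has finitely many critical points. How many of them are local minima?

1

U separates as a function of x plus a function of y, so ∇U=0 decouples.
∂U/∂x = -8(x - 1)(x + 1)(x + 3) = 0 at x ∈ {-3, -1, 1}; ∂U/∂y = -12(y - 2)(y + 1)(y + 2) = 0 at y ∈ {-2, -1, 2}.
The Hessian is diagonal: diag(U_xx, U_yy). Second derivatives: U_xx(-3)=-64, U_xx(-1)=32, U_xx(1)=-64; U_yy(-2)=-48, U_yy(-1)=36, U_yy(2)=-144.
Local minima occur where both diagonal entries positive: (-1, -1). Count: 1.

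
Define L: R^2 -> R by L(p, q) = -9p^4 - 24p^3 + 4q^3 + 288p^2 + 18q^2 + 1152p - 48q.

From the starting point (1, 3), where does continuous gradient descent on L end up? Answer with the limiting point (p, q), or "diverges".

(-2, 1)

L is separable, so gradient descent decouples: p follows -∂L/∂p, q follows -∂L/∂q.
∂L/∂p = -36(p - 4)(p + 2)(p + 4); at p=1 this is 1620, so p decreases.
∂L/∂q = 12(q - 1)(q + 4); at q=3 this is 168, so q decreases.
p converges to its nearest critical value -2 (a local min of the p-part); q converges to 1. The iterate converges to (-2, 1).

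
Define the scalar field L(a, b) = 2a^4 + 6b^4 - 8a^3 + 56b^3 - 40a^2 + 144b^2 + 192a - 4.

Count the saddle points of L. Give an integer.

4

L separates as a function of a plus a function of b, so ∇L=0 decouples.
∂L/∂a = 8(a - 4)(a - 2)(a + 3) = 0 at a ∈ {-3, 2, 4}; ∂L/∂b = 24b(b + 3)(b + 4) = 0 at b ∈ {-4, -3, 0}.
The Hessian is diagonal: diag(L_aa, L_bb). Second derivatives: L_aa(-3)=280, L_aa(2)=-80, L_aa(4)=112; L_bb(-4)=96, L_bb(-3)=-72, L_bb(0)=288.
Saddle points occur where the two diagonal entries have opposite signs: (-3, -3), (2, -4), (2, 0), (4, -3). Count: 4.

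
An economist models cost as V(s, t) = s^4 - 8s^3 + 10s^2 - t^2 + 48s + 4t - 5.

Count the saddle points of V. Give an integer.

V separates as a function of s plus a function of t, so ∇V=0 decouples.
∂V/∂s = 4(s - 4)(s - 3)(s + 1) = 0 at s ∈ {-1, 3, 4}; ∂V/∂t = -2(t - 2) = 0 at t ∈ {2}.
The Hessian is diagonal: diag(V_ss, V_tt). Second derivatives: V_ss(-1)=80, V_ss(3)=-16, V_ss(4)=20; V_tt(2)=-2.
Saddle points occur where the two diagonal entries have opposite signs: (-1, 2), (4, 2). Count: 2.

2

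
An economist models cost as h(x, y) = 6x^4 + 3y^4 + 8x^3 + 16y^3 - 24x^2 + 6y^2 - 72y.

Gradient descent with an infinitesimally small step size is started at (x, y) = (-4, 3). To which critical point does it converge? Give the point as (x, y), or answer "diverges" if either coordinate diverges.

(-2, 1)

h is separable, so gradient descent decouples: x follows -∂h/∂x, y follows -∂h/∂y.
∂h/∂x = 24x(x - 1)(x + 2); at x=-4 this is -960, so x increases.
∂h/∂y = 12(y - 1)(y + 2)(y + 3); at y=3 this is 720, so y decreases.
x converges to its nearest critical value -2 (a local min of the x-part); y converges to 1. The iterate converges to (-2, 1).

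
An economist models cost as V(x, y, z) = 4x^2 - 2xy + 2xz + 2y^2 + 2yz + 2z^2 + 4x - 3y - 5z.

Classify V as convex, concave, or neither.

convex

V is quadratic, so its Hessian is the constant matrix H = [[8, -2, 2], [-2, 4, 2], [2, 2, 4]].
Leading principal minors: 8, 28, 48.
All positive ⇒ H ≻ 0 ⇒ convex.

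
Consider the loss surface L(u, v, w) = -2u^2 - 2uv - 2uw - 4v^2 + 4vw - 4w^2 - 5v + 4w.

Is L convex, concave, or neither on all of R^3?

L is quadratic, so its Hessian is the constant matrix H = [[-4, -2, -2], [-2, -8, 4], [-2, 4, -8]].
Leading principal minors: -4, 28, -96.
Signs alternate −, +, − ⇒ H ≺ 0 ⇒ concave.

concave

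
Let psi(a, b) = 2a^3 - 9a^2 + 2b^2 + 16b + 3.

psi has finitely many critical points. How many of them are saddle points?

1

psi separates as a function of a plus a function of b, so ∇psi=0 decouples.
∂psi/∂a = 6a(a - 3) = 0 at a ∈ {0, 3}; ∂psi/∂b = 4(b + 4) = 0 at b ∈ {-4}.
The Hessian is diagonal: diag(psi_aa, psi_bb). Second derivatives: psi_aa(0)=-18, psi_aa(3)=18; psi_bb(-4)=4.
Saddle points occur where the two diagonal entries have opposite signs: (0, -4). Count: 1.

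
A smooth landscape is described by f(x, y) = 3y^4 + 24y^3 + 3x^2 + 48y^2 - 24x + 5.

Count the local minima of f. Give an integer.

2

f separates as a function of x plus a function of y, so ∇f=0 decouples.
∂f/∂x = 6(x - 4) = 0 at x ∈ {4}; ∂f/∂y = 12y(y + 2)(y + 4) = 0 at y ∈ {-4, -2, 0}.
The Hessian is diagonal: diag(f_xx, f_yy). Second derivatives: f_xx(4)=6; f_yy(-4)=96, f_yy(-2)=-48, f_yy(0)=96.
Local minima occur where both diagonal entries positive: (4, -4), (4, 0). Count: 2.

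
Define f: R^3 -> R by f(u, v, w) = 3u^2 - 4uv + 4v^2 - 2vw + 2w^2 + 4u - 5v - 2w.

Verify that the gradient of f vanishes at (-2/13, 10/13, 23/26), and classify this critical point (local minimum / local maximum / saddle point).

∇f = (6u - 4v + 4, -4u + 8v - 2w - 5, -2v + 4w - 2); substituting (-2/13, 10/13, 23/26) gives ∇f = (0, 0, 0), so (-2/13, 10/13, 23/26) is indeed a critical point.
The Hessian is constant: H = [[6, -4, 0], [-4, 8, -2], [0, -2, 4]].
Leading principal minors: Δ₁ = 6, Δ₂ = 32, Δ₃ = 104.
All leading minors are positive, so H is positive definite: a local minimum.

local minimum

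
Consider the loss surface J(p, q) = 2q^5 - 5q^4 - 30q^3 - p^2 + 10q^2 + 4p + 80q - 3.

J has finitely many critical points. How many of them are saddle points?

J separates as a function of p plus a function of q, so ∇J=0 decouples.
∂J/∂p = -2(p - 2) = 0 at p ∈ {2}; ∂J/∂q = 10(q - 4)(q - 1)(q + 1)(q + 2) = 0 at q ∈ {-2, -1, 1, 4}.
The Hessian is diagonal: diag(J_pp, J_qq). Second derivatives: J_pp(2)=-2; J_qq(-2)=-180, J_qq(-1)=100, J_qq(1)=-180, J_qq(4)=900.
Saddle points occur where the two diagonal entries have opposite signs: (2, -1), (2, 4). Count: 2.

2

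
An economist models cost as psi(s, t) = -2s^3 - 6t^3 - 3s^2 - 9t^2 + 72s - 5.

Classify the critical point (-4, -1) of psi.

local minimum

The mixed partial ∂²psi/∂s∂t is 0, so the Hessian at any point is diag(psi_ss, psi_tt) = diag(-6(2s + 1), -18(2t + 1)).
At (-4, -1): H = diag(42, 18).
Both eigenvalues are positive, so H is positive definite: a local minimum.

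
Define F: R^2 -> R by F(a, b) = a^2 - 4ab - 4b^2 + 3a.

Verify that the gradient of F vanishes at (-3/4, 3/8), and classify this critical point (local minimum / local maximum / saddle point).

∇F = (2a - 4b + 3, -4a - 8b); substituting (-3/4, 3/8) gives ∇F = (0, 0), so (-3/4, 3/8) is indeed a critical point.
The Hessian of F is constant: H = [[2, -4], [-4, -8]].
det(H) = 2·(-8) − (-4)² = -32.
Since det(H) < 0, H is indefinite and the critical point is a saddle point.

saddle point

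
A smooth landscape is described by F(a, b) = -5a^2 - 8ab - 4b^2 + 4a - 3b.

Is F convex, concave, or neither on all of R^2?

concave

F is quadratic, so its Hessian is the constant matrix H = [[-10, -8], [-8, -8]].
det(H) = 16, tr(H) = -18.
det(H) > 0 and tr(H) < 0, so H is negative definite everywhere: concave.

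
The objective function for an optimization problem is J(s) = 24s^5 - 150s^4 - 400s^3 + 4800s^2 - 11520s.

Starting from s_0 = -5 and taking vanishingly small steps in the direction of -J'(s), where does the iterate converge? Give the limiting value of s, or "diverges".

J'(s) = 120(s - 4)(s - 3)(s - 2)(s + 4), so J'(-5) = 60480.
Gradient descent moves in the -J' direction, i.e. s is decreasing.
There is no critical point below s=-5, and J' keeps the same sign, so the iterate runs off to −∞.

diverges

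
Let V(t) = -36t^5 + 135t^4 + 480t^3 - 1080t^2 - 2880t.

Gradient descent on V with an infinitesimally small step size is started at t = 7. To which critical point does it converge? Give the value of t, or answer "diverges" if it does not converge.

diverges

V'(t) = -180(t - 4)(t - 2)(t + 1)(t + 2), so V'(7) = -194400.
Gradient descent moves in the -V' direction, i.e. t is increasing.
There is no critical point above t=7, and V' keeps the same sign, so the iterate runs off to +∞.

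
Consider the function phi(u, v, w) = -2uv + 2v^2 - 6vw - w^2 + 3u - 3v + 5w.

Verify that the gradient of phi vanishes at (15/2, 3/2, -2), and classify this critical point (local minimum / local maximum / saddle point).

∇phi = (-2v + 3, -2u + 4v - 6w - 3, -6v - 2w + 5); substituting (15/2, 3/2, -2) gives ∇phi = (0, 0, 0), so (15/2, 3/2, -2) is indeed a critical point.
The Hessian is constant: H = [[0, -2, 0], [-2, 4, -6], [0, -6, -2]].
Leading principal minors: Δ₁ = 0, Δ₂ = -4, Δ₃ = 8.
The minors fit neither the all-positive nor the alternating-sign pattern, so H is indefinite: a saddle point.

saddle point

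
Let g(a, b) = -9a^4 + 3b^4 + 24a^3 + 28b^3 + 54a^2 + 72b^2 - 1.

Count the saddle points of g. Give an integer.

5

g separates as a function of a plus a function of b, so ∇g=0 decouples.
∂g/∂a = -36a(a - 3)(a + 1) = 0 at a ∈ {-1, 0, 3}; ∂g/∂b = 12b(b + 3)(b + 4) = 0 at b ∈ {-4, -3, 0}.
The Hessian is diagonal: diag(g_aa, g_bb). Second derivatives: g_aa(-1)=-144, g_aa(0)=108, g_aa(3)=-432; g_bb(-4)=48, g_bb(-3)=-36, g_bb(0)=144.
Saddle points occur where the two diagonal entries have opposite signs: (-1, -4), (-1, 0), (0, -3), (3, -4), (3, 0). Count: 5.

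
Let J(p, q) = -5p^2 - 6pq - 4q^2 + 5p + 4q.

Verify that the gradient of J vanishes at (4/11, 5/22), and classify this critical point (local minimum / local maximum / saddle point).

∇J = (-10p - 6q + 5, -6p - 8q + 4); substituting (4/11, 5/22) gives ∇J = (0, 0), so (4/11, 5/22) is indeed a critical point.
The Hessian of J is constant: H = [[-10, -6], [-6, -8]].
det(H) = (-10)·(-8) − (-6)² = 44.
det(H) > 0 and tr(H) = -18 < 0, so H is negative definite and the point is a local maximum.

local maximum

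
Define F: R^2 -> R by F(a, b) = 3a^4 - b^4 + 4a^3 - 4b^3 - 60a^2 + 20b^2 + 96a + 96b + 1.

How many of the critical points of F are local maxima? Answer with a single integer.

2

F separates as a function of a plus a function of b, so ∇F=0 decouples.
∂F/∂a = 12(a - 2)(a - 1)(a + 4) = 0 at a ∈ {-4, 1, 2}; ∂F/∂b = -4(b - 3)(b + 2)(b + 4) = 0 at b ∈ {-4, -2, 3}.
The Hessian is diagonal: diag(F_aa, F_bb). Second derivatives: F_aa(-4)=360, F_aa(1)=-60, F_aa(2)=72; F_bb(-4)=-56, F_bb(-2)=40, F_bb(3)=-140.
Local maxima occur where both diagonal entries negative: (1, -4), (1, 3). Count: 2.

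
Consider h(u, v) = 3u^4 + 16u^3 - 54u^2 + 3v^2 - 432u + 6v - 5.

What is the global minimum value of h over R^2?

-1115

h(u,v) separates as P(u) + Q(v) − 5, so its minimum is min P + min Q − 5.
P'(u) = 12(u - 3)(u + 3)(u + 4) vanishes at u ∈ {-4, -3, 3}; Q'(v) = 6v + 6 vanishes at v ∈ {-1}.
Local minima of P (where P''>0): P(-4)=608, P(3)=-1107. Local minima of Q: Q(-1)=-3.
So the global minimum of h is P(3) + Q(-1) − 5 = -1107 − 3 − 5 = -1115, attained at (3, -1).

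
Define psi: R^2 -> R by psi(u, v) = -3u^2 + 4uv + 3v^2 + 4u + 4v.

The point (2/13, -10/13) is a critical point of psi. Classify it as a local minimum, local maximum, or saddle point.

The Hessian of psi is constant: H = [[-6, 4], [4, 6]].
det(H) = (-6)·6 − 4² = -52.
Since det(H) < 0, H is indefinite and the critical point is a saddle point.

saddle point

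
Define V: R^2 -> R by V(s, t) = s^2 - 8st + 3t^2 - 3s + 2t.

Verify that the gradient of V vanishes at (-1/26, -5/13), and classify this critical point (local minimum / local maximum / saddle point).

∇V = (2s - 8t - 3, -8s + 6t + 2); substituting (-1/26, -5/13) gives ∇V = (0, 0), so (-1/26, -5/13) is indeed a critical point.
The Hessian of V is constant: H = [[2, -8], [-8, 6]].
det(H) = 2·6 − (-8)² = -52.
Since det(H) < 0, H is indefinite and the critical point is a saddle point.

saddle point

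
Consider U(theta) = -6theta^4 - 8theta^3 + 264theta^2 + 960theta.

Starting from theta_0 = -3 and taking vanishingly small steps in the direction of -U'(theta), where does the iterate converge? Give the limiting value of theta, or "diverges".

U'(theta) = -24(theta - 5)(theta + 2)(theta + 4), so U'(-3) = -192.
Gradient descent moves in the -U' direction, i.e. theta is increasing.
The nearest critical point in that direction is theta = -2, where U'' = 336 > 0 (a local minimum). The iterate converges there.

-2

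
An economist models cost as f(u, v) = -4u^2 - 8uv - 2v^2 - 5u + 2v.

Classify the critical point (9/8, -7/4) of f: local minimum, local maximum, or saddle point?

saddle point

The Hessian of f is constant: H = [[-8, -8], [-8, -4]].
det(H) = (-8)·(-4) − (-8)² = -32.
Since det(H) < 0, H is indefinite and the critical point is a saddle point.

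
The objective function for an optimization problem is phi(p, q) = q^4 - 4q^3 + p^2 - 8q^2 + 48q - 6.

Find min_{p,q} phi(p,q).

phi(p,q) separates as A(p) + B(q) − 6, so its minimum is min A + min B − 6.
A'(p) = 2p vanishes at p ∈ {0}; B'(q) = 4(q - 3)(q - 2)(q + 2) vanishes at q ∈ {-2, 2, 3}.
Local minima of A (where A''>0): A(0)=0. Local minima of B: B(-2)=-80, B(3)=45.
So the global minimum of phi is A(0) + B(-2) − 6 = 0 − 80 − 6 = -86, attained at (0, -2).

-86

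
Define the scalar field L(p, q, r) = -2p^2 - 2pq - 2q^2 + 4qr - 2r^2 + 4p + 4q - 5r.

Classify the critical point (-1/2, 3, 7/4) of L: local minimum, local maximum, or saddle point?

The Hessian is constant: H = [[-4, -2, 0], [-2, -4, 4], [0, 4, -4]].
Leading principal minors: Δ₁ = -4, Δ₂ = 12, Δ₃ = 16.
The minors fit neither the all-positive nor the alternating-sign pattern, so H is indefinite: a saddle point.

saddle point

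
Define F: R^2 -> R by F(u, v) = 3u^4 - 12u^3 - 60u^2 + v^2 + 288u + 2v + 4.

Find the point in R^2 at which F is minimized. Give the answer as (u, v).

F(u,v) separates as P(u) + Q(v) + 4, so its minimum is min P + min Q + 4.
P'(u) = 12(u - 4)(u - 2)(u + 3) vanishes at u ∈ {-3, 2, 4}; Q'(v) = 2v + 2 vanishes at v ∈ {-1}.
Local minima of P (where P''>0): P(-3)=-837, P(4)=192. Local minima of Q: Q(-1)=-1.
So the global minimum of F is P(-3) + Q(-1) + 4 = -837 − 1 + 4 = -834, attained at (-3, -1).

(-3, -1)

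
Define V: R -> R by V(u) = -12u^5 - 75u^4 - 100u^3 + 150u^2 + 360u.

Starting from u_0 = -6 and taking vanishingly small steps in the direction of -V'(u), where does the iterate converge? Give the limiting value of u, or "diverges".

V'(u) = -60(u - 1)(u + 1)(u + 2)(u + 3), so V'(-6) = -25200.
Gradient descent moves in the -V' direction, i.e. u is increasing.
The nearest critical point in that direction is u = -3, where V'' = 480 > 0 (a local minimum). The iterate converges there.

-3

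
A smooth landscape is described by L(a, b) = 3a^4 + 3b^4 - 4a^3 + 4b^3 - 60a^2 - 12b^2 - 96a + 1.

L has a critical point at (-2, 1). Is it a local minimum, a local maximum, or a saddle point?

The mixed partial ∂²L/∂a∂b is 0, so the Hessian at any point is diag(L_aa, L_bb) = diag(12(3a^2 - 2a - 10), 12(3b^2 + 2b - 2)).
At (-2, 1): H = diag(72, 36).
Both eigenvalues are positive, so H is positive definite: a local minimum.

local minimum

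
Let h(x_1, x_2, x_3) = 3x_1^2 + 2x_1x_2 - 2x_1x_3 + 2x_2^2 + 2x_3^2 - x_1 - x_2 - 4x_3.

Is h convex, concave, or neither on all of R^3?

convex

h is quadratic, so its Hessian is the constant matrix H = [[6, 2, -2], [2, 4, 0], [-2, 0, 4]].
Leading principal minors: 6, 20, 64.
All positive ⇒ H ≻ 0 ⇒ convex.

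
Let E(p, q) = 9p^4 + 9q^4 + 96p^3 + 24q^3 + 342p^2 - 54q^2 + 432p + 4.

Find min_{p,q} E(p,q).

E(p,q) separates as A(p) + B(q) + 4, so its minimum is min A + min B + 4.
A'(p) = 36(p + 1)(p + 3)(p + 4) vanishes at p ∈ {-4, -3, -1}; B'(q) = 36q(q - 1)(q + 3) vanishes at q ∈ {-3, 0, 1}.
Local minima of A (where A''>0): A(-4)=-96, A(-1)=-177. Local minima of B: B(-3)=-405, B(1)=-21.
So the global minimum of E is A(-1) + B(-3) + 4 = -177 − 405 + 4 = -578, attained at (-1, -3).

-578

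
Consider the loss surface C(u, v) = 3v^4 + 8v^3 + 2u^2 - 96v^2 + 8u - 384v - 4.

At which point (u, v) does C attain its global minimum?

C(u,v) separates as P(u) + Q(v) − 4, so its minimum is min P + min Q − 4.
P'(u) = 4u + 8 vanishes at u ∈ {-2}; Q'(v) = 12(v - 4)(v + 2)(v + 4) vanishes at v ∈ {-4, -2, 4}.
Local minima of P (where P''>0): P(-2)=-8. Local minima of Q: Q(-4)=256, Q(4)=-1792.
So the global minimum of C is P(-2) + Q(4) − 4 = -8 − 1792 − 4 = -1804, attained at (-2, 4).

(-2, 4)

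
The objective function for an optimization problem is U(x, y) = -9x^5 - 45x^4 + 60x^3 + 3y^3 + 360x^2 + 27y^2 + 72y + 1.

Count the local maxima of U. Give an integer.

U separates as a function of x plus a function of y, so ∇U=0 decouples.
∂U/∂x = -45x(x - 2)(x + 2)(x + 4) = 0 at x ∈ {-4, -2, 0, 2}; ∂U/∂y = 9(y + 2)(y + 4) = 0 at y ∈ {-4, -2}.
The Hessian is diagonal: diag(U_xx, U_yy). Second derivatives: U_xx(-4)=2160, U_xx(-2)=-720, U_xx(0)=720, U_xx(2)=-2160; U_yy(-4)=-18, U_yy(-2)=18.
Local maxima occur where both diagonal entries negative: (-2, -4), (2, -4). Count: 2.

2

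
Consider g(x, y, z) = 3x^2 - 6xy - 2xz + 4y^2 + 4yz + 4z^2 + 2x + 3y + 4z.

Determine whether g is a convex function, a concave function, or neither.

g is quadratic, so its Hessian is the constant matrix H = [[6, -6, -2], [-6, 8, 4], [-2, 4, 8]].
Leading principal minors: 6, 12, 64.
All positive ⇒ H ≻ 0 ⇒ convex.

convex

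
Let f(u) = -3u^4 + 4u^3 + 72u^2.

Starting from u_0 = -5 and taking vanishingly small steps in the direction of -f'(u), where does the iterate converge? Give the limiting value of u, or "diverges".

diverges

f'(u) = -12u(u - 4)(u + 3), so f'(-5) = 1080.
Gradient descent moves in the -f' direction, i.e. u is decreasing.
There is no critical point below u=-5, and f' keeps the same sign, so the iterate runs off to −∞.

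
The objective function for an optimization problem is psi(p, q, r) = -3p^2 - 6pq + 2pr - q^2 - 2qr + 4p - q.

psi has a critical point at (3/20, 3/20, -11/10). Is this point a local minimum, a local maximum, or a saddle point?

saddle point

The Hessian is constant: H = [[-6, -6, 2], [-6, -2, -2], [2, -2, 0]].
Leading principal minors: Δ₁ = -6, Δ₂ = -24, Δ₃ = 80.
The minors fit neither the all-positive nor the alternating-sign pattern, so H is indefinite: a saddle point.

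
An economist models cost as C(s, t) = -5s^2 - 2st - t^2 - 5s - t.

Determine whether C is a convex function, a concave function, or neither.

concave

C is quadratic, so its Hessian is the constant matrix H = [[-10, -2], [-2, -2]].
det(H) = 16, tr(H) = -12.
det(H) > 0 and tr(H) < 0, so H is negative definite everywhere: concave.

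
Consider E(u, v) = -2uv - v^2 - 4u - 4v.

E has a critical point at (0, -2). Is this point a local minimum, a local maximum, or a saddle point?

The Hessian of E is constant: H = [[0, -2], [-2, -2]].
det(H) = 0·(-2) − (-2)² = -4.
Since det(H) < 0, H is indefinite and the critical point is a saddle point.

saddle point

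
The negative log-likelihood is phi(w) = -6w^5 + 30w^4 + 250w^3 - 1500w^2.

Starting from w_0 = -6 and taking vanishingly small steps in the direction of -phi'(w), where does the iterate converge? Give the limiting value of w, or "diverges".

phi'(w) = -30w(w - 5)(w - 4)(w + 5), so phi'(-6) = -19800.
Gradient descent moves in the -phi' direction, i.e. w is increasing.
The nearest critical point in that direction is w = -5, where phi'' = 13500 > 0 (a local minimum). The iterate converges there.

-5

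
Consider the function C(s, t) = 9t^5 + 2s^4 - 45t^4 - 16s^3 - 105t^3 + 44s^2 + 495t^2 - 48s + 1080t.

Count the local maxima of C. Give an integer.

C separates as a function of s plus a function of t, so ∇C=0 decouples.
∂C/∂s = 8(s - 3)(s - 2)(s - 1) = 0 at s ∈ {1, 2, 3}; ∂C/∂t = 45(t - 4)(t - 3)(t + 1)(t + 2) = 0 at t ∈ {-2, -1, 3, 4}.
The Hessian is diagonal: diag(C_ss, C_tt). Second derivatives: C_ss(1)=16, C_ss(2)=-8, C_ss(3)=16; C_tt(-2)=-1350, C_tt(-1)=900, C_tt(3)=-900, C_tt(4)=1350.
Local maxima occur where both diagonal entries negative: (2, -2), (2, 3). Count: 2.

2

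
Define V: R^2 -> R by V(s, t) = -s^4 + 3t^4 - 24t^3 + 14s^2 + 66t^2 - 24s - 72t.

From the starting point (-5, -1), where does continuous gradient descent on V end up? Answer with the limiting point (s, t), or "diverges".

diverges

V is separable, so gradient descent decouples: s follows -∂V/∂s, t follows -∂V/∂t.
∂V/∂s = -4(s - 2)(s - 1)(s + 3); at s=-5 this is 336, so s decreases.
∂V/∂t = 12(t - 3)(t - 2)(t - 1); at t=-1 this is -288, so t increases.
The s-coordinate has no critical point in that direction and runs off to infinity.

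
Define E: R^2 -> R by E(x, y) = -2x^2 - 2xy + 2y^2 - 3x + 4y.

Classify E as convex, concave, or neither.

neither

E is quadratic, so its Hessian is the constant matrix H = [[-4, -2], [-2, 4]].
det(H) = -20, tr(H) = 0.
det(H) < 0, so H is indefinite: neither convex nor concave.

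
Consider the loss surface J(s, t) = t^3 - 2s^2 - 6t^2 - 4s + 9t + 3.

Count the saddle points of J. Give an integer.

J separates as a function of s plus a function of t, so ∇J=0 decouples.
∂J/∂s = -4(s + 1) = 0 at s ∈ {-1}; ∂J/∂t = 3(t - 3)(t - 1) = 0 at t ∈ {1, 3}.
The Hessian is diagonal: diag(J_ss, J_tt). Second derivatives: J_ss(-1)=-4; J_tt(1)=-6, J_tt(3)=6.
Saddle points occur where the two diagonal entries have opposite signs: (-1, 3). Count: 1.

1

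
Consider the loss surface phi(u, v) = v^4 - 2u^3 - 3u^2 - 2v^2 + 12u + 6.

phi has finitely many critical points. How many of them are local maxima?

phi separates as a function of u plus a function of v, so ∇phi=0 decouples.
∂phi/∂u = -6(u - 1)(u + 2) = 0 at u ∈ {-2, 1}; ∂phi/∂v = 4v(v - 1)(v + 1) = 0 at v ∈ {-1, 0, 1}.
The Hessian is diagonal: diag(phi_uu, phi_vv). Second derivatives: phi_uu(-2)=18, phi_uu(1)=-18; phi_vv(-1)=8, phi_vv(0)=-4, phi_vv(1)=8.
Local maxima occur where both diagonal entries negative: (1, 0). Count: 1.

1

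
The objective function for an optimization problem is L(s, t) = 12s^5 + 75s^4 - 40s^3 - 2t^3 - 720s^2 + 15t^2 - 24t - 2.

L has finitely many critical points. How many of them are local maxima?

2

L separates as a function of s plus a function of t, so ∇L=0 decouples.
∂L/∂s = 60s(s - 2)(s + 3)(s + 4) = 0 at s ∈ {-4, -3, 0, 2}; ∂L/∂t = -6(t - 4)(t - 1) = 0 at t ∈ {1, 4}.
The Hessian is diagonal: diag(L_ss, L_tt). Second derivatives: L_ss(-4)=-1440, L_ss(-3)=900, L_ss(0)=-1440, L_ss(2)=3600; L_tt(1)=18, L_tt(4)=-18.
Local maxima occur where both diagonal entries negative: (-4, 4), (0, 4). Count: 2.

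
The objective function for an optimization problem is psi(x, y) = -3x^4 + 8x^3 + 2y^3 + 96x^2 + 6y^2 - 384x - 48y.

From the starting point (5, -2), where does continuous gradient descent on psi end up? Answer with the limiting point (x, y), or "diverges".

diverges

psi is separable, so gradient descent decouples: x follows -∂psi/∂x, y follows -∂psi/∂y.
∂psi/∂x = -12(x - 4)(x - 2)(x + 4); at x=5 this is -324, so x increases.
∂psi/∂y = 6(y - 2)(y + 4); at y=-2 this is -48, so y increases.
The x-coordinate has no critical point in that direction and runs off to infinity.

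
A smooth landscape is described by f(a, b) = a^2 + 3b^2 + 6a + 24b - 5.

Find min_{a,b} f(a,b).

-62

f(a,b) separates as P(a) + Q(b) − 5, so its minimum is min P + min Q − 5.
P'(a) = 2a + 6 vanishes at a ∈ {-3}; Q'(b) = 6b + 24 vanishes at b ∈ {-4}.
Local minima of P (where P''>0): P(-3)=-9. Local minima of Q: Q(-4)=-48.
So the global minimum of f is P(-3) + Q(-4) − 5 = -9 − 48 − 5 = -62, attained at (-3, -4).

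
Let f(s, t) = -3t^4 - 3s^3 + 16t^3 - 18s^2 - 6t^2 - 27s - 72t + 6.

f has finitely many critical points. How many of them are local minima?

f separates as a function of s plus a function of t, so ∇f=0 decouples.
∂f/∂s = -9(s + 1)(s + 3) = 0 at s ∈ {-3, -1}; ∂f/∂t = -12(t - 3)(t - 2)(t + 1) = 0 at t ∈ {-1, 2, 3}.
The Hessian is diagonal: diag(f_ss, f_tt). Second derivatives: f_ss(-3)=18, f_ss(-1)=-18; f_tt(-1)=-144, f_tt(2)=36, f_tt(3)=-48.
Local minima occur where both diagonal entries positive: (-3, 2). Count: 1.

1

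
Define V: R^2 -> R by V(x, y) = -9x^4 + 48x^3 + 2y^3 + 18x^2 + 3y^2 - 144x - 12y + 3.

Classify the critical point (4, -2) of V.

local maximum

The mixed partial ∂²V/∂x∂y is 0, so the Hessian at any point is diag(V_xx, V_yy) = diag(36(-3x^2 + 8x + 1), 6(2y + 1)).
At (4, -2): H = diag(-540, -18).
Both eigenvalues are negative, so H is negative definite: a local maximum.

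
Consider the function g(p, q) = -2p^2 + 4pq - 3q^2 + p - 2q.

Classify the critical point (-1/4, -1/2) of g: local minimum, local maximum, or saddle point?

local maximum

The Hessian of g is constant: H = [[-4, 4], [4, -6]].
det(H) = (-4)·(-6) − 4² = 8.
det(H) > 0 and tr(H) = -10 < 0, so H is negative definite and the point is a local maximum.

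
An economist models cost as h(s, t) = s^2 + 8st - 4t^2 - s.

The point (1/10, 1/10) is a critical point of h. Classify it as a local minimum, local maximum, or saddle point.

saddle point

The Hessian of h is constant: H = [[2, 8], [8, -8]].
det(H) = 2·(-8) − 8² = -80.
Since det(H) < 0, H is indefinite and the critical point is a saddle point.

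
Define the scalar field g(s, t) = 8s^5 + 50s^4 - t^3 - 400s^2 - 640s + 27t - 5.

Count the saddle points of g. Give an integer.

g separates as a function of s plus a function of t, so ∇g=0 decouples.
∂g/∂s = 40(s - 2)(s + 1)(s + 2)(s + 4) = 0 at s ∈ {-4, -2, -1, 2}; ∂g/∂t = -3(t - 3)(t + 3) = 0 at t ∈ {-3, 3}.
The Hessian is diagonal: diag(g_ss, g_tt). Second derivatives: g_ss(-4)=-1440, g_ss(-2)=320, g_ss(-1)=-360, g_ss(2)=2880; g_tt(-3)=18, g_tt(3)=-18.
Saddle points occur where the two diagonal entries have opposite signs: (-4, -3), (-2, 3), (-1, -3), (2, 3). Count: 4.

4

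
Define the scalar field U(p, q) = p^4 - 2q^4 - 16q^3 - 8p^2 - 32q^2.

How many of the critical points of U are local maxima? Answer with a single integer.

2

U separates as a function of p plus a function of q, so ∇U=0 decouples.
∂U/∂p = 4p(p - 2)(p + 2) = 0 at p ∈ {-2, 0, 2}; ∂U/∂q = -8q(q + 2)(q + 4) = 0 at q ∈ {-4, -2, 0}.
The Hessian is diagonal: diag(U_pp, U_qq). Second derivatives: U_pp(-2)=32, U_pp(0)=-16, U_pp(2)=32; U_qq(-4)=-64, U_qq(-2)=32, U_qq(0)=-64.
Local maxima occur where both diagonal entries negative: (0, -4), (0, 0). Count: 2.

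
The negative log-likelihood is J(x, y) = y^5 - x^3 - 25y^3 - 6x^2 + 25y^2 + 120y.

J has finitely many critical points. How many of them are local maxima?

2

J separates as a function of x plus a function of y, so ∇J=0 decouples.
∂J/∂x = -3x(x + 4) = 0 at x ∈ {-4, 0}; ∂J/∂y = 5(y - 3)(y - 2)(y + 1)(y + 4) = 0 at y ∈ {-4, -1, 2, 3}.
The Hessian is diagonal: diag(J_xx, J_yy). Second derivatives: J_xx(-4)=12, J_xx(0)=-12; J_yy(-4)=-630, J_yy(-1)=180, J_yy(2)=-90, J_yy(3)=140.
Local maxima occur where both diagonal entries negative: (0, -4), (0, 2). Count: 2.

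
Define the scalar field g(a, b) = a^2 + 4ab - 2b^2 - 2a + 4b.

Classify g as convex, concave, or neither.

g is quadratic, so its Hessian is the constant matrix H = [[2, 4], [4, -4]].
det(H) = -24, tr(H) = -2.
det(H) < 0, so H is indefinite: neither convex nor concave.

neither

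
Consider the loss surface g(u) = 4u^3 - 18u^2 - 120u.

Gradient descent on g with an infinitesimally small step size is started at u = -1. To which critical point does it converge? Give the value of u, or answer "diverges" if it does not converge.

g'(u) = 12(u - 5)(u + 2), so g'(-1) = -72.
Gradient descent moves in the -g' direction, i.e. u is increasing.
The nearest critical point in that direction is u = 5, where g'' = 84 > 0 (a local minimum). The iterate converges there.

5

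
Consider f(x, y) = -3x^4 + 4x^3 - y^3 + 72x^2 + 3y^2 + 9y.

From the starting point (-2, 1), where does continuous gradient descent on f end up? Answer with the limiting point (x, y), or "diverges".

(0, -1)

f is separable, so gradient descent decouples: x follows -∂f/∂x, y follows -∂f/∂y.
∂f/∂x = -12x(x - 4)(x + 3); at x=-2 this is -144, so x increases.
∂f/∂y = -3(y - 3)(y + 1); at y=1 this is 12, so y decreases.
x converges to its nearest critical value 0 (a local min of the x-part); y converges to -1. The iterate converges to (0, -1).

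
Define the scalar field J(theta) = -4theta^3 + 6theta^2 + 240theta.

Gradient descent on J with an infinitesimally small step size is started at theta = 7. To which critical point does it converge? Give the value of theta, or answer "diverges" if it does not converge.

J'(theta) = -12(theta - 5)(theta + 4), so J'(7) = -264.
Gradient descent moves in the -J' direction, i.e. theta is increasing.
There is no critical point above theta=7, and J' keeps the same sign, so the iterate runs off to +∞.

diverges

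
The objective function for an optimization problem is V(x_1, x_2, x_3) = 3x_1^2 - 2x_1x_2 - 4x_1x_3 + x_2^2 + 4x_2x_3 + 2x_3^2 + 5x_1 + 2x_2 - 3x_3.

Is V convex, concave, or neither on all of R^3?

V is quadratic, so its Hessian is the constant matrix H = [[6, -2, -4], [-2, 2, 4], [-4, 4, 4]].
Leading principal minors: 6, 8, -32.
Neither pattern holds ⇒ H is indefinite ⇒ neither convex nor concave.

neither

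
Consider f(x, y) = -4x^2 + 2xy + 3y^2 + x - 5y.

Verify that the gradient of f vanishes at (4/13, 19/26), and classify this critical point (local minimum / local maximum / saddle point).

saddle point

∇f = (-8x + 2y + 1, 2x + 6y - 5); substituting (4/13, 19/26) gives ∇f = (0, 0), so (4/13, 19/26) is indeed a critical point.
The Hessian of f is constant: H = [[-8, 2], [2, 6]].
det(H) = (-8)·6 − 2² = -52.
Since det(H) < 0, H is indefinite and the critical point is a saddle point.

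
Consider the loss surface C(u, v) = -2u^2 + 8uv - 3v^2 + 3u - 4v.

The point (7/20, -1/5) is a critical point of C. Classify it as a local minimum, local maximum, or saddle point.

The Hessian of C is constant: H = [[-4, 8], [8, -6]].
det(H) = (-4)·(-6) − 8² = -40.
Since det(H) < 0, H is indefinite and the critical point is a saddle point.

saddle point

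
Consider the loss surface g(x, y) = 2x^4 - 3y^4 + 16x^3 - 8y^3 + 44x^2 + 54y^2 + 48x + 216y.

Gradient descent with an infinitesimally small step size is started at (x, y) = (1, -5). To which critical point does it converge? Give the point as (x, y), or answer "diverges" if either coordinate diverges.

diverges

g is separable, so gradient descent decouples: x follows -∂g/∂x, y follows -∂g/∂y.
∂g/∂x = 8(x + 1)(x + 2)(x + 3); at x=1 this is 192, so x decreases.
∂g/∂y = -12(y - 3)(y + 2)(y + 3); at y=-5 this is 576, so y decreases.
The y-coordinate has no critical point in that direction and runs off to infinity.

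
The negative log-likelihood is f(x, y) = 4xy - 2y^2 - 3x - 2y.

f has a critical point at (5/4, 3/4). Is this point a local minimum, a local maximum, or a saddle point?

saddle point

The Hessian of f is constant: H = [[0, 4], [4, -4]].
det(H) = 0·(-4) − 4² = -16.
Since det(H) < 0, H is indefinite and the critical point is a saddle point.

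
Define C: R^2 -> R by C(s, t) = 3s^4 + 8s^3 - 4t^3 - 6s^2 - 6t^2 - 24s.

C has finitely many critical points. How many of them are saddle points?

C separates as a function of s plus a function of t, so ∇C=0 decouples.
∂C/∂s = 12(s - 1)(s + 1)(s + 2) = 0 at s ∈ {-2, -1, 1}; ∂C/∂t = -12t(t + 1) = 0 at t ∈ {-1, 0}.
The Hessian is diagonal: diag(C_ss, C_tt). Second derivatives: C_ss(-2)=36, C_ss(-1)=-24, C_ss(1)=72; C_tt(-1)=12, C_tt(0)=-12.
Saddle points occur where the two diagonal entries have opposite signs: (-2, 0), (-1, -1), (1, 0). Count: 3.

3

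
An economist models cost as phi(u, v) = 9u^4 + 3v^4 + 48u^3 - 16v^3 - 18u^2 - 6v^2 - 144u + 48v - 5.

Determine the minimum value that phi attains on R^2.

-645

phi(u,v) separates as P(u) + Q(v) − 5, so its minimum is min P + min Q − 5.
P'(u) = 36(u - 1)(u + 1)(u + 4) vanishes at u ∈ {-4, -1, 1}; Q'(v) = 12(v - 4)(v - 1)(v + 1) vanishes at v ∈ {-1, 1, 4}.
Local minima of P (where P''>0): P(-4)=-480, P(1)=-105. Local minima of Q: Q(-1)=-35, Q(4)=-160.
So the global minimum of phi is P(-4) + Q(4) − 5 = -480 − 160 − 5 = -645, attained at (-4, 4).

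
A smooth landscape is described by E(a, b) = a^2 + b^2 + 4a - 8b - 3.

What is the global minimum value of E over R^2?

E(a,b) separates as P(a) + Q(b) − 3, so its minimum is min P + min Q − 3.
P'(a) = 2a + 4 vanishes at a ∈ {-2}; Q'(b) = 2b - 8 vanishes at b ∈ {4}.
Local minima of P (where P''>0): P(-2)=-4. Local minima of Q: Q(4)=-16.
So the global minimum of E is P(-2) + Q(4) − 3 = -4 − 16 − 3 = -23, attained at (-2, 4).

-23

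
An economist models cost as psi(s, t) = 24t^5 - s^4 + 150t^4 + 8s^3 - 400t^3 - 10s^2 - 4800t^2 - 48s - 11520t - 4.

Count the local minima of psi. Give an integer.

2

psi separates as a function of s plus a function of t, so ∇psi=0 decouples.
∂psi/∂s = -4(s - 4)(s - 3)(s + 1) = 0 at s ∈ {-1, 3, 4}; ∂psi/∂t = 120(t - 4)(t + 2)(t + 3)(t + 4) = 0 at t ∈ {-4, -3, -2, 4}.
The Hessian is diagonal: diag(psi_ss, psi_tt). Second derivatives: psi_ss(-1)=-80, psi_ss(3)=16, psi_ss(4)=-20; psi_tt(-4)=-1920, psi_tt(-3)=840, psi_tt(-2)=-1440, psi_tt(4)=40320.
Local minima occur where both diagonal entries positive: (3, -3), (3, 4). Count: 2.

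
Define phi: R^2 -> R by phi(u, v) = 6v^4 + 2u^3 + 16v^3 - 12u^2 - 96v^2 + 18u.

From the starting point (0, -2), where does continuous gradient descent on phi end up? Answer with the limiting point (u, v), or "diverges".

diverges

phi is separable, so gradient descent decouples: u follows -∂phi/∂u, v follows -∂phi/∂v.
∂phi/∂u = 6(u - 3)(u - 1); at u=0 this is 18, so u decreases.
∂phi/∂v = 24v(v - 2)(v + 4); at v=-2 this is 384, so v decreases.
The u-coordinate has no critical point in that direction and runs off to infinity.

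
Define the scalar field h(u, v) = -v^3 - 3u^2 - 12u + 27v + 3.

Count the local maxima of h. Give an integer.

h separates as a function of u plus a function of v, so ∇h=0 decouples.
∂h/∂u = -6(u + 2) = 0 at u ∈ {-2}; ∂h/∂v = -3(v - 3)(v + 3) = 0 at v ∈ {-3, 3}.
The Hessian is diagonal: diag(h_uu, h_vv). Second derivatives: h_uu(-2)=-6; h_vv(-3)=18, h_vv(3)=-18.
Local maxima occur where both diagonal entries negative: (-2, 3). Count: 1.

1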